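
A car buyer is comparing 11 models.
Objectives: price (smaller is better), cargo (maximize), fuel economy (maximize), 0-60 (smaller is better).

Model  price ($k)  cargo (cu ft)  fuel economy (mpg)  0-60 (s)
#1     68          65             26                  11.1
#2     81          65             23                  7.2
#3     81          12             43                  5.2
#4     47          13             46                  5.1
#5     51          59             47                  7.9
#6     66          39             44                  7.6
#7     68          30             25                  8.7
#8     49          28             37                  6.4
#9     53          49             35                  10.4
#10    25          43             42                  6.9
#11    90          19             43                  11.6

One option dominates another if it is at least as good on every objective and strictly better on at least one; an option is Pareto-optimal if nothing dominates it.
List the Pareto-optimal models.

#1, #2, #4, #5, #6, #8, #10

#1: not dominated.
#2: not dominated.
#3: dominated by #4 (price 47≤81, cargo 13≥12, fuel economy 46≥43, 0-60 5.1≤5.2).
#4: not dominated (best 0-60).
#5: not dominated (best fuel economy).
#6: not dominated.
#7: dominated by #5 (price 51≤68, cargo 59≥30, fuel economy 47≥25, 0-60 7.9≤8.7).
#8: not dominated.
#9: dominated by #5 (price 51≤53, cargo 59≥49, fuel economy 47≥35, 0-60 7.9≤10.4).
#10: not dominated (best price).
#11: dominated by #5 (price 51≤90, cargo 59≥19, fuel economy 47≥43, 0-60 7.9≤11.6).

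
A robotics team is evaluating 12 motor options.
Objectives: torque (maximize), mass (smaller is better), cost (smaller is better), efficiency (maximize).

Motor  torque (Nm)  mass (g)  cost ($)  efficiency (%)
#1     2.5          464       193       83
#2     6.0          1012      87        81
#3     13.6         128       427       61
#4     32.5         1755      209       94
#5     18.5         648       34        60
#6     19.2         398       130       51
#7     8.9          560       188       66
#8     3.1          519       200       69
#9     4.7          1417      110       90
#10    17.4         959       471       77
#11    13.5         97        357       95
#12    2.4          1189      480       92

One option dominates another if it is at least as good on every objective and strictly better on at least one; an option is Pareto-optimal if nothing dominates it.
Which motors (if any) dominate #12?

#11

#11: torque 13.5≥2.4, mass 97≤1189, cost 357≤480, efficiency 95≥92 — dominates #12.
Others (#1, #2, #3, #4, #5, #6, #7, #8, #9, #10) are each worse than #12 on at least one objective.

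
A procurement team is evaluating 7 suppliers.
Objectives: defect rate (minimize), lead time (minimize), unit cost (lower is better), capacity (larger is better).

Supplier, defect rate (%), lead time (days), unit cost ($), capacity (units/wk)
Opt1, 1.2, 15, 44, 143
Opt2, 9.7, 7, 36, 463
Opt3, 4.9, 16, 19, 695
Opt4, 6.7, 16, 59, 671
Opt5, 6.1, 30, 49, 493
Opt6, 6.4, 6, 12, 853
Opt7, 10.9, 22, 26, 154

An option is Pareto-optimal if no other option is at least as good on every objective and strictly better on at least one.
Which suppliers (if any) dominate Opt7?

Opt3: defect rate 4.9≤10.9, lead time 16≤22, unit cost 19≤26, capacity 695≥154 — dominates Opt7.
Opt6: defect rate 6.4≤10.9, lead time 6≤22, unit cost 12≤26, capacity 853≥154 — dominates Opt7.
Others (Opt1, Opt2, Opt4, Opt5) are each worse than Opt7 on at least one objective.

Opt3, Opt6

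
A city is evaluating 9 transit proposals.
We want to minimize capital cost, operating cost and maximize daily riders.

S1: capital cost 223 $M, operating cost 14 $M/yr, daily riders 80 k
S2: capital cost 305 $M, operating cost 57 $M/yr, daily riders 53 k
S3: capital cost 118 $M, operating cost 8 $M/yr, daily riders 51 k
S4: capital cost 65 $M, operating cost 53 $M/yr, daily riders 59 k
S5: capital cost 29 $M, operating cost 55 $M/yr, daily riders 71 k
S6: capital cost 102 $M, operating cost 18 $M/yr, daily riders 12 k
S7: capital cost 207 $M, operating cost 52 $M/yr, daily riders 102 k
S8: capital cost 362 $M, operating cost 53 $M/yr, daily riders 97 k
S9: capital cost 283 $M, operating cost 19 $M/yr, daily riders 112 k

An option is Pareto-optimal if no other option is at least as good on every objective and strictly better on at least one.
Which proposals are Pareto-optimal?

S1, S3, S4, S5, S6, S7, S9

S1: not dominated.
S2: dominated by S1 (capital cost 223≤305, operating cost 14≤57, daily riders 80≥53).
S3: not dominated (best operating cost).
S4: not dominated.
S5: not dominated (best capital cost).
S6: not dominated.
S7: not dominated.
S8: dominated by S7 (capital cost 207≤362, operating cost 52≤53, daily riders 102≥97).
S9: not dominated (best daily riders).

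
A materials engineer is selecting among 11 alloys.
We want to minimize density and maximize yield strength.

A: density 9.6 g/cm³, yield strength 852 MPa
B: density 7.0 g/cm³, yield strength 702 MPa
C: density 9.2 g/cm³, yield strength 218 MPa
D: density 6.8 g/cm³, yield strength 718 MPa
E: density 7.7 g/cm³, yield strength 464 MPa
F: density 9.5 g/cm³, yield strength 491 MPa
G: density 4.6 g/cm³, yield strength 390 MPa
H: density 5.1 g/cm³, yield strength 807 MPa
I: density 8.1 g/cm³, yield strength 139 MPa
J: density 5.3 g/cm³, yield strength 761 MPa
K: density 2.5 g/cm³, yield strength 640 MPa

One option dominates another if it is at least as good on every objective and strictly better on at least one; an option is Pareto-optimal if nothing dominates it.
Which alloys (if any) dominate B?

D: density 6.8≤7.0, yield strength 718≥702 — dominates B.
H: density 5.1≤7.0, yield strength 807≥702 — dominates B.
J: density 5.3≤7.0, yield strength 761≥702 — dominates B.
Others (A, C, E, F, G, I, K) are each worse than B on at least one objective.

D, H, J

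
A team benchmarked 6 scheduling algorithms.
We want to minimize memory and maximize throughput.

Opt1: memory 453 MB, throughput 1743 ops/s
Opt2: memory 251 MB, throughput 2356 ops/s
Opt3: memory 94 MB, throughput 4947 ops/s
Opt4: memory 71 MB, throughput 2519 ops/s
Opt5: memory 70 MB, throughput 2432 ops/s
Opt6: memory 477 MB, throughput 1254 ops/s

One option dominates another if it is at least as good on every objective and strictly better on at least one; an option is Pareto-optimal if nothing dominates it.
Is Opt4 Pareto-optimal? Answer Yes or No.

Yes

Opt1: worse on memory (453 vs 71).
Opt2: worse on memory (251 vs 71).
Opt3: worse on memory (94 vs 71).
Opt5: worse on throughput (2432 vs 2519).
Opt6: worse on memory (477 vs 71).
No option is at least as good as Opt4 on every objective and strictly better on one.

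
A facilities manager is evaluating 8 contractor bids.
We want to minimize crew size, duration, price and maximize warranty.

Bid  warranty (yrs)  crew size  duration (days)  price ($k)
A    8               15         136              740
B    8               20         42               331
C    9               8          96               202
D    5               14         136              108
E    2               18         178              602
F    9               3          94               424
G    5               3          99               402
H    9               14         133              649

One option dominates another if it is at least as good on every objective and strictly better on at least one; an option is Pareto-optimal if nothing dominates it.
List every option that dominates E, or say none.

C: warranty 9≥2, crew size 8≤18, duration 96≤178, price 202≤602 — dominates E.
D: warranty 5≥2, crew size 14≤18, duration 136≤178, price 108≤602 — dominates E.
F: warranty 9≥2, crew size 3≤18, duration 94≤178, price 424≤602 — dominates E.
G: warranty 5≥2, crew size 3≤18, duration 99≤178, price 402≤602 — dominates E.
Others (A, B, H) are each worse than E on at least one objective.

C, D, F, G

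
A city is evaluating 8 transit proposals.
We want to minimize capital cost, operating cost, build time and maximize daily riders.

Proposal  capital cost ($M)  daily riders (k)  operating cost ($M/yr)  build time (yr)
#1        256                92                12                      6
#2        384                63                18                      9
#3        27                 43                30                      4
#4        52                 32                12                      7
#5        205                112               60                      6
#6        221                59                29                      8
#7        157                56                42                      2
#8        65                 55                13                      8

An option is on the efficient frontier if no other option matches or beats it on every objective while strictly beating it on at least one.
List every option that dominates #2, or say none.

#1: capital cost 256≤384, daily riders 92≥63, operating cost 12≤18, build time 6≤9 — dominates #2.
Others (#3, #4, #5, #6, #7, #8) are each worse than #2 on at least one objective.

#1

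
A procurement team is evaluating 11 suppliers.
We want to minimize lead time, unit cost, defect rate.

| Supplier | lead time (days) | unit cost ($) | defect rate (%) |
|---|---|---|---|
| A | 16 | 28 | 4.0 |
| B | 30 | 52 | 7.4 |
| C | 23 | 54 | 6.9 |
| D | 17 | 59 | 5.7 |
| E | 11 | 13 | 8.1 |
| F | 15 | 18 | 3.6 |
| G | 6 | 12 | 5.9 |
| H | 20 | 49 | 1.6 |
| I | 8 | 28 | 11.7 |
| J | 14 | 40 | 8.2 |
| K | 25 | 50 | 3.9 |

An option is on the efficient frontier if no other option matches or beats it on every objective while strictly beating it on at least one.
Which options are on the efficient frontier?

F, G, H

A: dominated by F (lead time 15≤16, unit cost 18≤28, defect rate 3.6≤4.0).
B: dominated by A (lead time 16≤30, unit cost 28≤52, defect rate 4.0≤7.4).
C: dominated by A (lead time 16≤23, unit cost 28≤54, defect rate 4.0≤6.9).
D: dominated by A (lead time 16≤17, unit cost 28≤59, defect rate 4.0≤5.7).
E: dominated by G (lead time 6≤11, unit cost 12≤13, defect rate 5.9≤8.1).
F: not dominated.
G: not dominated (best lead time).
H: not dominated (best defect rate).
I: dominated by G (lead time 6≤8, unit cost 12≤28, defect rate 5.9≤11.7).
J: dominated by E (lead time 11≤14, unit cost 13≤40, defect rate 8.1≤8.2).
K: dominated by F (lead time 15≤25, unit cost 18≤50, defect rate 3.6≤3.9).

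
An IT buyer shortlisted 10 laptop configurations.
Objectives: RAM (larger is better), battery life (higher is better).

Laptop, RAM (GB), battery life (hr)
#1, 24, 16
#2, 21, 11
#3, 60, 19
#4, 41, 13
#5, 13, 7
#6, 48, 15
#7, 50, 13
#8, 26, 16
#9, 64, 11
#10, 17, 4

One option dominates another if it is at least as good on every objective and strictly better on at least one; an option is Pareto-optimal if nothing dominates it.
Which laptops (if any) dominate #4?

#3: RAM 60≥41, battery life 19≥13 — dominates #4.
#6: RAM 48≥41, battery life 15≥13 — dominates #4.
#7: RAM 50≥41, battery life 13≥13 — dominates #4.
Others (#1, #2, #5, #8, #9, #10) are each worse than #4 on at least one objective.

#3, #6, #7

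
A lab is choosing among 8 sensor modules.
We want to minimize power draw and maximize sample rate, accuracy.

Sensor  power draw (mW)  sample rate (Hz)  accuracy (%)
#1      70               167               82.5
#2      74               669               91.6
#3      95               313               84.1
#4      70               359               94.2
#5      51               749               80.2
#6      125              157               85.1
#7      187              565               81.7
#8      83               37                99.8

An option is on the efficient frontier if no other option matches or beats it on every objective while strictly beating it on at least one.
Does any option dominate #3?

Yes

#2 vs #3: power draw 74≤95, sample rate 669≥313, accuracy 91.6≥84.1 — #2 is at least as good on every objective and strictly better on at least one, so #2 dominates #3.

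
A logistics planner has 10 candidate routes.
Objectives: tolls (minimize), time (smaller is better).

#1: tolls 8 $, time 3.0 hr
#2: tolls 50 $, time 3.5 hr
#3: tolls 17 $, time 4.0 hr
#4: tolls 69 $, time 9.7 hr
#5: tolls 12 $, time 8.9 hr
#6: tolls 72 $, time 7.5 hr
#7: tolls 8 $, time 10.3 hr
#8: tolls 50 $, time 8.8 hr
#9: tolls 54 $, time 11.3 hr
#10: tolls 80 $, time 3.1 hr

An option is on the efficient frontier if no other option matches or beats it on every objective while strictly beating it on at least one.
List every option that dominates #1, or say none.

#2: worse on tolls (50 vs 8).
#3: worse on tolls (17 vs 8).
#4: worse on tolls (69 vs 8).
#5: worse on tolls (12 vs 8).
#6: worse on tolls (72 vs 8).
#7: worse on time (10.3 vs 3.0).
#8: worse on tolls (50 vs 8).
#9: worse on tolls (54 vs 8).
#10: worse on tolls (80 vs 8).
No option dominates #1.

none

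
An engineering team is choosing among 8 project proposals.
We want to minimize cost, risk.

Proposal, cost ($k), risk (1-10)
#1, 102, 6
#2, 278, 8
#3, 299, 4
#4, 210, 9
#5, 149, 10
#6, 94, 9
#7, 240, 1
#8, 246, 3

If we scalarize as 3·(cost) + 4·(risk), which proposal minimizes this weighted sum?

#1: 3·102 + 4·6 = 330
#2: 3·278 + 4·8 = 866
#3: 3·299 + 4·4 = 913
#4: 3·210 + 4·9 = 666
#5: 3·149 + 4·10 = 487
#6: 3·94 + 4·9 = 318
#7: 3·240 + 4·1 = 724
#8: 3·246 + 4·3 = 750
Lowest: #6 at 318.

#6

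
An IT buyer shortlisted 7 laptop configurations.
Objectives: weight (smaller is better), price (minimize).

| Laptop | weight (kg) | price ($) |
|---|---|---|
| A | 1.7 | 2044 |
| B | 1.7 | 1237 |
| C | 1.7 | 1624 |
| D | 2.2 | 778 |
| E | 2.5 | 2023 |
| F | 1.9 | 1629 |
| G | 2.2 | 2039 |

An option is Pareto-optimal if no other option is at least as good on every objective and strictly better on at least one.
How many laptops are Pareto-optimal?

2

A: dominated by B (weight 1.7≤1.7, price 1237≤2044).
B: not dominated.
C: dominated by B (weight 1.7≤1.7, price 1237≤1624).
D: not dominated (best price).
E: dominated by B (weight 1.7≤2.5, price 1237≤2023).
F: dominated by B (weight 1.7≤1.9, price 1237≤1629).
G: dominated by B (weight 1.7≤2.2, price 1237≤2039).
Pareto-optimal: B, D → 2.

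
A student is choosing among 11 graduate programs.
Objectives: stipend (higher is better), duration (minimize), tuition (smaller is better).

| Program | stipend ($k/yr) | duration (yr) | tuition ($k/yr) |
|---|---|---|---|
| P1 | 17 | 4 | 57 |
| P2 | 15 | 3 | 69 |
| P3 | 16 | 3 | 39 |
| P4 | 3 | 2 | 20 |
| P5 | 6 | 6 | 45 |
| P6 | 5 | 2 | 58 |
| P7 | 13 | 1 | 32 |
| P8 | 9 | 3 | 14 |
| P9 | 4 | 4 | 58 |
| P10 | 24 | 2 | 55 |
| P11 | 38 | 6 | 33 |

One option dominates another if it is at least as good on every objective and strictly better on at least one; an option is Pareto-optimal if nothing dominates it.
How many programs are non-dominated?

P1: dominated by P10 (stipend 24≥17, duration 2≤4, tuition 55≤57).
P2: dominated by P3 (stipend 16≥15, duration 3≤3, tuition 39≤69).
P3: not dominated.
P4: not dominated.
P5: dominated by P3 (stipend 16≥6, duration 3≤6, tuition 39≤45).
P6: dominated by P7 (stipend 13≥5, duration 1≤2, tuition 32≤58).
P7: not dominated (best duration).
P8: not dominated (best tuition).
P9: dominated by P1 (stipend 17≥4, duration 4≤4, tuition 57≤58).
P10: not dominated.
P11: not dominated (best stipend).
Pareto-optimal: P3, P4, P7, P8, P10, P11 → 6.

6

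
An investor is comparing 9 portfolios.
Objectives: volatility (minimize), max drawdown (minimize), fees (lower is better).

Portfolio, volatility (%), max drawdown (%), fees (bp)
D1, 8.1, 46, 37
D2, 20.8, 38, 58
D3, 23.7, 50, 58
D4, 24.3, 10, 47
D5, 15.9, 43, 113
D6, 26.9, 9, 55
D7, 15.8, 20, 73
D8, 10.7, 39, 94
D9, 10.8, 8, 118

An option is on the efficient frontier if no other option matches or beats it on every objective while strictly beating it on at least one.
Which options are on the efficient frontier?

D1: not dominated (best volatility).
D2: not dominated.
D3: dominated by D1 (volatility 8.1≤23.7, max drawdown 46≤50, fees 37≤58).
D4: not dominated.
D5: dominated by D7 (volatility 15.8≤15.9, max drawdown 20≤43, fees 73≤113).
D6: not dominated.
D7: not dominated.
D8: not dominated.
D9: not dominated (best max drawdown).

D1, D2, D4, D6, D7, D8, D9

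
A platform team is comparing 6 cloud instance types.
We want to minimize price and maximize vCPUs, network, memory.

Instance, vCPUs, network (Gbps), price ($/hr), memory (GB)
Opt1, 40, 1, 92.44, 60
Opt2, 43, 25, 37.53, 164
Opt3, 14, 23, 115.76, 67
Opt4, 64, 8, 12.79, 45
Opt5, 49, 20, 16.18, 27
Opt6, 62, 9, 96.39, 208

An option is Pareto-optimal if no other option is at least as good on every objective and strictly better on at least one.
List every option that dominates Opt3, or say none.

Opt2

Opt2: vCPUs 43≥14, network 25≥23, price 37.53≤115.76, memory 164≥67 — dominates Opt3.
Others (Opt1, Opt4, Opt5, Opt6) are each worse than Opt3 on at least one objective.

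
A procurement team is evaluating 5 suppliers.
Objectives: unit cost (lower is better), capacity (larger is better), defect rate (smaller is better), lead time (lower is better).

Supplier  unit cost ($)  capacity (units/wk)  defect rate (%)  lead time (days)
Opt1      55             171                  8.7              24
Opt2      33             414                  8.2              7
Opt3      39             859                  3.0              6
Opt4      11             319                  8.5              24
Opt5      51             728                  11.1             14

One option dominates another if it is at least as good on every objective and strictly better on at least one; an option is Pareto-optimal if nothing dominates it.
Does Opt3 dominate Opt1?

Opt3 vs Opt1: unit cost 39≤55, capacity 859≥171, defect rate 3.0≤8.7, lead time 6≤24 — Opt3 is at least as good on every objective with at least one strict improvement.

Yes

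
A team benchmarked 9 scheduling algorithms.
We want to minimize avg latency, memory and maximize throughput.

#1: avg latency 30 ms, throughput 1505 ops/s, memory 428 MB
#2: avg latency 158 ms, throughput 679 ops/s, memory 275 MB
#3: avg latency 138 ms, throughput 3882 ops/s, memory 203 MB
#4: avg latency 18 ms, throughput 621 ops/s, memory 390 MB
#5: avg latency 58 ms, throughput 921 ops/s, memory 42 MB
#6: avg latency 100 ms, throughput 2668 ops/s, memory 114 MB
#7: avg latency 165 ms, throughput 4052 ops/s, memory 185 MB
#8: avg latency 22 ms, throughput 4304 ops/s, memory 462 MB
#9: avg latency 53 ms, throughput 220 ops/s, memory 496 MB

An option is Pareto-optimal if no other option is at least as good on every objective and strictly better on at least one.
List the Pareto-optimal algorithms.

#1: not dominated.
#2: dominated by #3 (avg latency 138≤158, throughput 3882≥679, memory 203≤275).
#3: not dominated.
#4: not dominated (best avg latency).
#5: not dominated (best memory).
#6: not dominated.
#7: not dominated.
#8: not dominated (best throughput).
#9: dominated by #1 (avg latency 30≤53, throughput 1505≥220, memory 428≤496).

#1, #3, #4, #5, #6, #7, #8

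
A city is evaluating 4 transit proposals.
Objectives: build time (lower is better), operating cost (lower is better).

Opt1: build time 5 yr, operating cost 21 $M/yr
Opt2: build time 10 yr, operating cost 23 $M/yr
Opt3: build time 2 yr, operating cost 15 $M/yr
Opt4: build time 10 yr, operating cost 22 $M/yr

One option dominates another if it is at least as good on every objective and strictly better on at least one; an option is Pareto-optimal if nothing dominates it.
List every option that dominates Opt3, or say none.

none

Opt1: worse on build time (5 vs 2).
Opt2: worse on build time (10 vs 2).
Opt4: worse on build time (10 vs 2).
No option dominates Opt3.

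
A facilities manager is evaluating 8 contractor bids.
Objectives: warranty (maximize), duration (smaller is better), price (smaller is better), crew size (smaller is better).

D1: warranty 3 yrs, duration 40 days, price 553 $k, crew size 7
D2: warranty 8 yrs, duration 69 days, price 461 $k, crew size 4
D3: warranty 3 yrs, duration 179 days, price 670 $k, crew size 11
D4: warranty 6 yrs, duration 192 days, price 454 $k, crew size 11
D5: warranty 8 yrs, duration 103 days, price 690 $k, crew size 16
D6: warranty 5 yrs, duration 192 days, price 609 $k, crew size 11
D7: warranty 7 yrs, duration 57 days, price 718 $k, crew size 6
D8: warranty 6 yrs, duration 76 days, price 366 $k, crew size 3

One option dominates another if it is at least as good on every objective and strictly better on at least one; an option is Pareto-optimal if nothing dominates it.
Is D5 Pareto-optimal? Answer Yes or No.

No

D2 vs D5: warranty 8≥8, duration 69≤103, price 461≤690, crew size 4≤16 — D2 is at least as good on every objective and strictly better on at least one, so D2 dominates D5.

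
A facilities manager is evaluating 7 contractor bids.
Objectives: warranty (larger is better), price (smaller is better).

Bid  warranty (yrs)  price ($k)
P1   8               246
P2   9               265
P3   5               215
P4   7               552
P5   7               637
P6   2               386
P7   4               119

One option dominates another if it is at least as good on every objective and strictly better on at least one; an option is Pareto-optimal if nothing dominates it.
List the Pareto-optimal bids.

P1, P2, P3, P7

P1: not dominated.
P2: not dominated (best warranty).
P3: not dominated.
P4: dominated by P1 (warranty 8≥7, price 246≤552).
P5: dominated by P1 (warranty 8≥7, price 246≤637).
P6: dominated by P1 (warranty 8≥2, price 246≤386).
P7: not dominated (best price).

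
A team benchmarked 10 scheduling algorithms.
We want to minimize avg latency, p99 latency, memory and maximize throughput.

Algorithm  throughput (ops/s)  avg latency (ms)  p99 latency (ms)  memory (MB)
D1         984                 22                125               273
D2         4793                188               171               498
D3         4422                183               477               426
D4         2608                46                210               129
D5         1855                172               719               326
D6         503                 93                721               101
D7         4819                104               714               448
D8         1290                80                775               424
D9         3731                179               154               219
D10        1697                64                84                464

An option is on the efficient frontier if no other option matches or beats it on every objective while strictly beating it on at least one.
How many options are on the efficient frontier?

D1: not dominated (best avg latency).
D2: not dominated.
D3: not dominated.
D4: not dominated.
D5: dominated by D4 (throughput 2608≥1855, avg latency 46≤172, p99 latency 210≤719, memory 129≤326).
D6: not dominated (best memory).
D7: not dominated (best throughput).
D8: dominated by D4 (throughput 2608≥1290, avg latency 46≤80, p99 latency 210≤775, memory 129≤424).
D9: not dominated.
D10: not dominated (best p99 latency).
Pareto-optimal: D1, D2, D3, D4, D6, D7, D9, D10 → 8.

8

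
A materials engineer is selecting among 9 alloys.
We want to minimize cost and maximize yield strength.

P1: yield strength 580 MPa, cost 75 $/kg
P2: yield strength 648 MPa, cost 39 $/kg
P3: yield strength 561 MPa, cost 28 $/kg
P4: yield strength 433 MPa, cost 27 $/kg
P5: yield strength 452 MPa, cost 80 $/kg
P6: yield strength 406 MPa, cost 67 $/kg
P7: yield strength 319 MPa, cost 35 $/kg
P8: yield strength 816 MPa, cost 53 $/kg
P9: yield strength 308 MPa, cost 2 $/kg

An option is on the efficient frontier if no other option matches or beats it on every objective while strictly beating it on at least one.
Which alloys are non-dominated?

P2, P3, P4, P8, P9

P1: dominated by P2 (yield strength 648≥580, cost 39≤75).
P2: not dominated.
P3: not dominated.
P4: not dominated.
P5: dominated by P1 (yield strength 580≥452, cost 75≤80).
P6: dominated by P2 (yield strength 648≥406, cost 39≤67).
P7: dominated by P3 (yield strength 561≥319, cost 28≤35).
P8: not dominated (best yield strength).
P9: not dominated (best cost).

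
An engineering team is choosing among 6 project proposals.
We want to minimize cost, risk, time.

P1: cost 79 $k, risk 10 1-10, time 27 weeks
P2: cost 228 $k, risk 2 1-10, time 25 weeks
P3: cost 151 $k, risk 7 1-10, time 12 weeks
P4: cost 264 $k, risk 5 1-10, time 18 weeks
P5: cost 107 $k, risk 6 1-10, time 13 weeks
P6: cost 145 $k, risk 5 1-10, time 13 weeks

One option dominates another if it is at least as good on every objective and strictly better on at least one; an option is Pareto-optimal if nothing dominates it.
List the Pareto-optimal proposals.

P1: not dominated (best cost).
P2: not dominated (best risk).
P3: not dominated (best time).
P4: dominated by P6 (cost 145≤264, risk 5≤5, time 13≤18).
P5: not dominated.
P6: not dominated.

P1, P2, P3, P5, P6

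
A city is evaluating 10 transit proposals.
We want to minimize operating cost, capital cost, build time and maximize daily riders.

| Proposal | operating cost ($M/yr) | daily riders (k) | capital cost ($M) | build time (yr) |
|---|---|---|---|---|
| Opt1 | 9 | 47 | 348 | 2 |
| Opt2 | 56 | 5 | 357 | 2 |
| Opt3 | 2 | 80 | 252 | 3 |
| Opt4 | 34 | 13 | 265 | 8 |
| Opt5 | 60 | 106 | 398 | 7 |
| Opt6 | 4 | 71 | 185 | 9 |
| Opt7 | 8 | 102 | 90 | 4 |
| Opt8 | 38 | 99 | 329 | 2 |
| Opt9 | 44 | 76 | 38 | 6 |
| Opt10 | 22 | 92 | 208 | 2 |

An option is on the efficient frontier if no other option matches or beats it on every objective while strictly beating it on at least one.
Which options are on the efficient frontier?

Opt1: not dominated.
Opt2: dominated by Opt1 (operating cost 9≤56, daily riders 47≥5, capital cost 348≤357, build time 2≤2).
Opt3: not dominated (best operating cost).
Opt4: dominated by Opt3 (operating cost 2≤34, daily riders 80≥13, capital cost 252≤265, build time 3≤8).
Opt5: not dominated (best daily riders).
Opt6: not dominated.
Opt7: not dominated.
Opt8: not dominated.
Opt9: not dominated (best capital cost).
Opt10: not dominated.

Opt1, Opt3, Opt5, Opt6, Opt7, Opt8, Opt9, Opt10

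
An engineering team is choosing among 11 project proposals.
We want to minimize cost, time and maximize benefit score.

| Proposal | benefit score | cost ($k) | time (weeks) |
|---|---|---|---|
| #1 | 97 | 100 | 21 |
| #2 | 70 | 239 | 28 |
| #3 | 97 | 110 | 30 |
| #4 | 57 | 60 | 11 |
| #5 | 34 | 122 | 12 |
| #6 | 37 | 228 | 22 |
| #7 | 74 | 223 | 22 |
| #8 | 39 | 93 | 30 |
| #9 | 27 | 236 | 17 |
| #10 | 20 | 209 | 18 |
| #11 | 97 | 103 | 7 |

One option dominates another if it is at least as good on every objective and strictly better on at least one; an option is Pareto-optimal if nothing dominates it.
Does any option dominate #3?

#1 vs #3: benefit score 97≥97, cost 100≤110, time 21≤30 — #1 is at least as good on every objective and strictly better on at least one, so #1 dominates #3.

Yes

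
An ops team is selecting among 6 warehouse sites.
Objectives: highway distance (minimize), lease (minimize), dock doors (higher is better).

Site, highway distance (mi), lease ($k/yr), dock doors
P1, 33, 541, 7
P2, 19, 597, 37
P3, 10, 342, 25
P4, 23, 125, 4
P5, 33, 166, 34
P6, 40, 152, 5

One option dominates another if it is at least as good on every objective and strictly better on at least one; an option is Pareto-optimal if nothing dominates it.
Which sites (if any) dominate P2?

none

P1: worse on highway distance (33 vs 19).
P3: worse on dock doors (25 vs 37).
P4: worse on highway distance (23 vs 19).
P5: worse on highway distance (33 vs 19).
P6: worse on highway distance (40 vs 19).
No option dominates P2.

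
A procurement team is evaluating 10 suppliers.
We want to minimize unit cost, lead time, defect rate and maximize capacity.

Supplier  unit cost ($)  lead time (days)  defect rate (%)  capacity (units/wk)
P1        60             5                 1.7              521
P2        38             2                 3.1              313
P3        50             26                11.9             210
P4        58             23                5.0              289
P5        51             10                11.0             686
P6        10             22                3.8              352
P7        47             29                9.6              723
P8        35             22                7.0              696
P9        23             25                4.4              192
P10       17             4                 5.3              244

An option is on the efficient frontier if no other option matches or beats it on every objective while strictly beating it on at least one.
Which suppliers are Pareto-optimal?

P1: not dominated (best defect rate).
P2: not dominated (best lead time).
P3: dominated by P2 (unit cost 38≤50, lead time 2≤26, defect rate 3.1≤11.9, capacity 313≥210).
P4: dominated by P2 (unit cost 38≤58, lead time 2≤23, defect rate 3.1≤5.0, capacity 313≥289).
P5: not dominated.
P6: not dominated (best unit cost).
P7: not dominated (best capacity).
P8: not dominated.
P9: dominated by P6 (unit cost 10≤23, lead time 22≤25, defect rate 3.8≤4.4, capacity 352≥192).
P10: not dominated.

P1, P2, P5, P6, P7, P8, P10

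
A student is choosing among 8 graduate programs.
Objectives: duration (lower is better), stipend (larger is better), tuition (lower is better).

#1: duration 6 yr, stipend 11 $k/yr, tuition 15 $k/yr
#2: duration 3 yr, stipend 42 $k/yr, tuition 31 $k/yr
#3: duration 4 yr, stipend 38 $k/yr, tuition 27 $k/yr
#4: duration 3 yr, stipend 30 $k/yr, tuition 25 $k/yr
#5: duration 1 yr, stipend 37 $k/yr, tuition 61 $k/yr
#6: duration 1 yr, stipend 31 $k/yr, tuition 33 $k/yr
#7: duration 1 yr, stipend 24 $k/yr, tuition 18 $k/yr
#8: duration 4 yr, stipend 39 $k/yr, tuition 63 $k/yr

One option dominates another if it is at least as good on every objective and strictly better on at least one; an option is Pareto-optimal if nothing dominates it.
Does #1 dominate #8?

No

#1 vs #8: #1 is worse on duration (6 vs 4), so it does not dominate #8.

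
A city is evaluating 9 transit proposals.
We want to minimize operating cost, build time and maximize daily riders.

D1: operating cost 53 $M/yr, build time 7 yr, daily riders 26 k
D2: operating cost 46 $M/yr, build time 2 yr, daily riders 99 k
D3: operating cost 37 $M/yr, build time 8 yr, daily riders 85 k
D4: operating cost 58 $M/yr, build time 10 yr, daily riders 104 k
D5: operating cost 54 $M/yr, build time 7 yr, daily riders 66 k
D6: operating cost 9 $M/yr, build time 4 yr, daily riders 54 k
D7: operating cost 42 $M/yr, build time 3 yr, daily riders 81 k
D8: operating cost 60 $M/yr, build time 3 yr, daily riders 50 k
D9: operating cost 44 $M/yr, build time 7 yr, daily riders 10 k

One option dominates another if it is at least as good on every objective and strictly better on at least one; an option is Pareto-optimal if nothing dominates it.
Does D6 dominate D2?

No

D6 vs D2: D6 is worse on build time (4 vs 2), so it does not dominate D2.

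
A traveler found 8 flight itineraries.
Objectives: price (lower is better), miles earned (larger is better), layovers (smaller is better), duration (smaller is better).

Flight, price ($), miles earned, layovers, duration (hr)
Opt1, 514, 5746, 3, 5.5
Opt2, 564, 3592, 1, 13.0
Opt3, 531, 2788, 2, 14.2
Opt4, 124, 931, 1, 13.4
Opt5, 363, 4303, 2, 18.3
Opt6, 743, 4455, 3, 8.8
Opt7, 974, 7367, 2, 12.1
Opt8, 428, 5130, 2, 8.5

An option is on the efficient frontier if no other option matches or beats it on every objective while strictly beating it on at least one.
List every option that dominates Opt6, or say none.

Opt1, Opt8

Opt1: price 514≤743, miles earned 5746≥4455, layovers 3≤3, duration 5.5≤8.8 — dominates Opt6.
Opt8: price 428≤743, miles earned 5130≥4455, layovers 2≤3, duration 8.5≤8.8 — dominates Opt6.
Others (Opt2, Opt3, Opt4, Opt5, Opt7) are each worse than Opt6 on at least one objective.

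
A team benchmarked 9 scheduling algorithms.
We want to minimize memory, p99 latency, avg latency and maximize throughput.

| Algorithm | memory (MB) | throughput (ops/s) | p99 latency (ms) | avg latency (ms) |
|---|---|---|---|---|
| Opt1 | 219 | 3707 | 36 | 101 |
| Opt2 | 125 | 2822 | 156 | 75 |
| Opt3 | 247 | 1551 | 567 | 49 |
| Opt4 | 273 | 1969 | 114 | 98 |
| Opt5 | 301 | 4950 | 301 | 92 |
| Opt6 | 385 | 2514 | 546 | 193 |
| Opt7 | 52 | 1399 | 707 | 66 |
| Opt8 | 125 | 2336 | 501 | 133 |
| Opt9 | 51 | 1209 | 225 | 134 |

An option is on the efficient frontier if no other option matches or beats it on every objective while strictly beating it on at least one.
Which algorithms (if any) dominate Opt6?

Opt1: memory 219≤385, throughput 3707≥2514, p99 latency 36≤546, avg latency 101≤193 — dominates Opt6.
Opt2: memory 125≤385, throughput 2822≥2514, p99 latency 156≤546, avg latency 75≤193 — dominates Opt6.
Opt5: memory 301≤385, throughput 4950≥2514, p99 latency 301≤546, avg latency 92≤193 — dominates Opt6.
Others (Opt3, Opt4, Opt7, Opt8, Opt9) are each worse than Opt6 on at least one objective.

Opt1, Opt2, Opt5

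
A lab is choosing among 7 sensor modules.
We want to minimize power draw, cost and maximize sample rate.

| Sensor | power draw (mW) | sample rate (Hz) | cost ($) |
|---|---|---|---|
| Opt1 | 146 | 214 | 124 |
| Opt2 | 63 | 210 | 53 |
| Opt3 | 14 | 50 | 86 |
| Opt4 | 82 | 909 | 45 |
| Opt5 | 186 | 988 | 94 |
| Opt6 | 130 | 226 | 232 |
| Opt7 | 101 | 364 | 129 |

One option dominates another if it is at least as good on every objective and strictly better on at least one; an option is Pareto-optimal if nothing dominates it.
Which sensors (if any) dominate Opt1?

Opt4

Opt4: power draw 82≤146, sample rate 909≥214, cost 45≤124 — dominates Opt1.
Others (Opt2, Opt3, Opt5, Opt6, Opt7) are each worse than Opt1 on at least one objective.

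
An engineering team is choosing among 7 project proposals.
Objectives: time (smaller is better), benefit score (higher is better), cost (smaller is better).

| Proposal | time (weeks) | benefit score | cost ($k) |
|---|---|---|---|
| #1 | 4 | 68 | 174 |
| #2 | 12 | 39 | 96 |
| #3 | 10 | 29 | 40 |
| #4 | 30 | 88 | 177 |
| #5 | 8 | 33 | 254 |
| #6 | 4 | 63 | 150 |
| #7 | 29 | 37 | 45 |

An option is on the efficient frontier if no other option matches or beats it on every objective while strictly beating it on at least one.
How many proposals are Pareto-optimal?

6

#1: not dominated.
#2: not dominated.
#3: not dominated (best cost).
#4: not dominated (best benefit score).
#5: dominated by #1 (time 4≤8, benefit score 68≥33, cost 174≤254).
#6: not dominated.
#7: not dominated.
Pareto-optimal: #1, #2, #3, #4, #6, #7 → 6.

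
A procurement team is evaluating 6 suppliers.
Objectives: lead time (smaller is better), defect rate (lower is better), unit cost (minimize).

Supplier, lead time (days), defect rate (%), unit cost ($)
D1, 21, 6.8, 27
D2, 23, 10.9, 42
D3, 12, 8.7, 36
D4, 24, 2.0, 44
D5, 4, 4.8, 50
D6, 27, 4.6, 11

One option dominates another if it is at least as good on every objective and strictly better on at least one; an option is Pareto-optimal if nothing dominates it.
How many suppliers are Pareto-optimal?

D1: not dominated.
D2: dominated by D1 (lead time 21≤23, defect rate 6.8≤10.9, unit cost 27≤42).
D3: not dominated.
D4: not dominated (best defect rate).
D5: not dominated (best lead time).
D6: not dominated (best unit cost).
Pareto-optimal: D1, D3, D4, D5, D6 → 5.

5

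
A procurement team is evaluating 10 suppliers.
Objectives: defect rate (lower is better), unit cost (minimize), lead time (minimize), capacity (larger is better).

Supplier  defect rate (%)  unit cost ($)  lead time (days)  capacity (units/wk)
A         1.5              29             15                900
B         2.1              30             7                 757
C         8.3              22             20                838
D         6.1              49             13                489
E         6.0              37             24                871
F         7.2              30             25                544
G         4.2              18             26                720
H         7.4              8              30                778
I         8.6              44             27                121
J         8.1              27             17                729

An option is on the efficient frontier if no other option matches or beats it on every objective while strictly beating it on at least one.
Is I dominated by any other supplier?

A vs I: defect rate 1.5≤8.6, unit cost 29≤44, lead time 15≤27, capacity 900≥121 — A is at least as good on every objective and strictly better on at least one, so A dominates I.

Yes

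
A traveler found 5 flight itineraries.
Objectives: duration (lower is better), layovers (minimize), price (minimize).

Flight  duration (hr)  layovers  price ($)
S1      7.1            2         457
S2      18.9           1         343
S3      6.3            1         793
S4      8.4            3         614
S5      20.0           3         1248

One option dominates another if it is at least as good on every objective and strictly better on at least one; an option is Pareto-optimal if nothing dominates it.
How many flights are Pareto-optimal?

S1: not dominated.
S2: not dominated (best price).
S3: not dominated (best duration).
S4: dominated by S1 (duration 7.1≤8.4, layovers 2≤3, price 457≤614).
S5: dominated by S1 (duration 7.1≤20.0, layovers 2≤3, price 457≤1248).
Pareto-optimal: S1, S2, S3 → 3.

3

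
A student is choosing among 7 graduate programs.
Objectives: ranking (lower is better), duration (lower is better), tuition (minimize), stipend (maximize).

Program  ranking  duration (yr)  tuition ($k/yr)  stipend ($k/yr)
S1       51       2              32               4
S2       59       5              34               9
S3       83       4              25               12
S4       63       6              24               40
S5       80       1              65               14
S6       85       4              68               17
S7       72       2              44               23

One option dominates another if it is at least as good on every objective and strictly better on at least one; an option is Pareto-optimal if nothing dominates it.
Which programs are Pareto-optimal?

S1: not dominated (best ranking).
S2: not dominated.
S3: not dominated.
S4: not dominated (best tuition).
S5: not dominated (best duration).
S6: dominated by S7 (ranking 72≤85, duration 2≤4, tuition 44≤68, stipend 23≥17).
S7: not dominated.

S1, S2, S3, S4, S5, S7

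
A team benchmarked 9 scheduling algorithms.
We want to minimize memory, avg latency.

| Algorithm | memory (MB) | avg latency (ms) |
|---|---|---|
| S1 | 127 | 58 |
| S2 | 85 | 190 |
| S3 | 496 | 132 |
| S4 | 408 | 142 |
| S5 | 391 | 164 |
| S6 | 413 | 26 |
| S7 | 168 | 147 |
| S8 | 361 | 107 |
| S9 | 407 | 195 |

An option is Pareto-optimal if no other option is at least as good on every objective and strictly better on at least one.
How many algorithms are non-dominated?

S1: not dominated.
S2: not dominated (best memory).
S3: dominated by S1 (memory 127≤496, avg latency 58≤132).
S4: dominated by S1 (memory 127≤408, avg latency 58≤142).
S5: dominated by S1 (memory 127≤391, avg latency 58≤164).
S6: not dominated (best avg latency).
S7: dominated by S1 (memory 127≤168, avg latency 58≤147).
S8: dominated by S1 (memory 127≤361, avg latency 58≤107).
S9: dominated by S1 (memory 127≤407, avg latency 58≤195).
Pareto-optimal: S1, S2, S6 → 3.

3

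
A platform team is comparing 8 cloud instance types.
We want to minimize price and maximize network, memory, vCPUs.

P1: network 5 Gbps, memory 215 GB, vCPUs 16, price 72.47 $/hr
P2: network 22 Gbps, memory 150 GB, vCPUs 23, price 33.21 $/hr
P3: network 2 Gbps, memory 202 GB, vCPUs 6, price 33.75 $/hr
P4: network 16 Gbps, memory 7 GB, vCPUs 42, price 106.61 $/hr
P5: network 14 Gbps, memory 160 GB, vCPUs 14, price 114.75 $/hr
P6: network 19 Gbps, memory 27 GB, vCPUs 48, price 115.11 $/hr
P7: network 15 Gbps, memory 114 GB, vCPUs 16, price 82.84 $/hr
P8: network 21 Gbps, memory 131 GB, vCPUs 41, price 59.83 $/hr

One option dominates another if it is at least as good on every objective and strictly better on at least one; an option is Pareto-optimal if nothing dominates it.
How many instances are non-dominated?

7

P1: not dominated (best memory).
P2: not dominated (best network).
P3: not dominated.
P4: not dominated.
P5: not dominated.
P6: not dominated (best vCPUs).
P7: dominated by P2 (network 22≥15, memory 150≥114, vCPUs 23≥16, price 33.21≤82.84).
P8: not dominated.
Pareto-optimal: P1, P2, P3, P4, P5, P6, P8 → 7.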